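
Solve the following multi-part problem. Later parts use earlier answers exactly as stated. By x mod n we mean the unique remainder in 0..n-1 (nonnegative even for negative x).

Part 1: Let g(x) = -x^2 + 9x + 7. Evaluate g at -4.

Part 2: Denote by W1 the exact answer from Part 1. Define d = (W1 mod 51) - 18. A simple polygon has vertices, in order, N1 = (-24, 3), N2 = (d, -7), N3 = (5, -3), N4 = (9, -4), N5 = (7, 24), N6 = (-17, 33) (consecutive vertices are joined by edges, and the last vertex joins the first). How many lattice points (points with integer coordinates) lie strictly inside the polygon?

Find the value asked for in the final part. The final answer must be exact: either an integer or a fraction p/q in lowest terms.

Part 1: -1*(-4)^2 + 9*(-4)^1 + 7 = (-16) + (-36) + (7) = -45; answer -45
Part 2: W1 = -45; d = -12; cross terms: (-24*-7 - -12*3)=204, (-12*-3 - 5*-7)=71, (5*-4 - 9*-3)=7, (9*24 - 7*-4)=244, (7*33 - -17*24)=639, (-17*3 - -24*33)=741; twice the area = |1906| = 1906; area = 953; boundary points = 2 + 1 + 1 + 2 + 3 + 1 = 10; strictly interior points = area - boundary/2 + 1 = 949; answer 949

949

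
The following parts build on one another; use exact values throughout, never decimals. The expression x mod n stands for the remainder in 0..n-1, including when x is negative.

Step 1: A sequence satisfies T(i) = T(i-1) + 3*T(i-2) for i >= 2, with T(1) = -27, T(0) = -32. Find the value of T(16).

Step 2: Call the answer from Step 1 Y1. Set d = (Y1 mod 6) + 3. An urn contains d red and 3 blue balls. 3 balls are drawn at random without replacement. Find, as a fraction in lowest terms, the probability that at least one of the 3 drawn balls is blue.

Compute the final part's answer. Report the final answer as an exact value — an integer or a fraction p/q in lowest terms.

16/21

Step 1: T(2) = 1*(-27) + 3*(-32) = -123; iterating: T(2)=-123, T(3)=-204, T(4)=-573, T(5)=-1185, T(6)=-2904, T(7)=-6459, T(8)=-15171, T(9)=-34548, T(10)=-80061, T(11)=-183705, T(12)=-423888, T(13)=-975003, T(14)=-2246667, T(15)=-5171676, T(16)=-11911677; answer -11911677
Step 2: Y1 = -11911677; d = 6; total draws C(9,3) = 84; complement C(6,3) = 20; favorable 84 - 20 = 64; P = 16/21; answer 16/21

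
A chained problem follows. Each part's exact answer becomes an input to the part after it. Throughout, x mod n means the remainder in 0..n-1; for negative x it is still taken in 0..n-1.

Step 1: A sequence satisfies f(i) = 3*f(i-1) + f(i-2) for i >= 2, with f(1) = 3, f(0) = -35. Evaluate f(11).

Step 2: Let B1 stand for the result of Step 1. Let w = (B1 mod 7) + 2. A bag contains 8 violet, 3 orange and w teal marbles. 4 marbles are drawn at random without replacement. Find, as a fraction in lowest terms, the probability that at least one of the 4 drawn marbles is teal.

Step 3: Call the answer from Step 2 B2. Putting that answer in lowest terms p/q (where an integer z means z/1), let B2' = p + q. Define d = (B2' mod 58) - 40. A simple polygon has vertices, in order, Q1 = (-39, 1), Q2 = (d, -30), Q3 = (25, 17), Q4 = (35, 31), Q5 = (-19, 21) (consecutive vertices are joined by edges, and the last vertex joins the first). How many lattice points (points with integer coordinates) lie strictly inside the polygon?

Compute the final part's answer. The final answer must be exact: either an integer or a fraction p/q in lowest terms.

Step 1: f(2) = 3*(3) + 1*(-35) = -26; iterating: f(2)=-26, f(3)=-75, f(4)=-251, f(5)=-828, f(6)=-2735, f(7)=-9033, f(8)=-29834, f(9)=-98535, f(10)=-325439, f(11)=-1074852; answer -1074852
Step 2: B1 = -1074852; w = 7; total draws C(18,4) = 3060; complement C(11,4) = 330; favorable 3060 - 330 = 2730; P = 91/102; answer 91/102
Step 3: B2 = 91/102; threaded value p + q = 193; d = -21; cross terms: (-39*-30 - -21*1)=1191, (-21*17 - 25*-30)=393, (25*31 - 35*17)=180, (35*21 - -19*31)=1324, (-19*1 - -39*21)=800; twice the area = |3888| = 3888; area = 1944; boundary points = 1 + 1 + 2 + 2 + 20 = 26; strictly interior points = area - boundary/2 + 1 = 1932; answer 1932

1932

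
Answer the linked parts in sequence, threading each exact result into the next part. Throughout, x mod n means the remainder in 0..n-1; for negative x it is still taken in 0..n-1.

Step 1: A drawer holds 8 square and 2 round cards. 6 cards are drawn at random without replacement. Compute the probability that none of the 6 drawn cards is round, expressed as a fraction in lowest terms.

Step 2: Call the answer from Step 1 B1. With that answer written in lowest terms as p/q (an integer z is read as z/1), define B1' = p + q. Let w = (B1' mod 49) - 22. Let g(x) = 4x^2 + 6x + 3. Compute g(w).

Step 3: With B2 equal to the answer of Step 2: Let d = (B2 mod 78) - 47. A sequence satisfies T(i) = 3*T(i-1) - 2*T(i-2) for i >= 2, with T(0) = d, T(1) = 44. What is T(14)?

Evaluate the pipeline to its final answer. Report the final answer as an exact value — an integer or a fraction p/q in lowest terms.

Step 1: total draws C(10,6) = 210; favorable C(8,6) = 28; P = 2/15; answer 2/15
Step 2: B1 = 2/15; threaded value p + q = 17; w = -5; 4*(-5)^2 + 6*(-5)^1 + 3 = (100) + (-30) + (3) = 73; answer 73
Step 3: B2 = 73; d = 26; T(2) = 3*(44) - 2*(26) = 80; iterating: T(2)=80, T(3)=152, T(4)=296, T(5)=584, T(6)=1160, T(7)=2312, T(8)=4616, T(9)=9224, T(10)=18440, T(11)=36872, T(12)=73736, T(13)=147464, T(14)=294920; answer 294920

294920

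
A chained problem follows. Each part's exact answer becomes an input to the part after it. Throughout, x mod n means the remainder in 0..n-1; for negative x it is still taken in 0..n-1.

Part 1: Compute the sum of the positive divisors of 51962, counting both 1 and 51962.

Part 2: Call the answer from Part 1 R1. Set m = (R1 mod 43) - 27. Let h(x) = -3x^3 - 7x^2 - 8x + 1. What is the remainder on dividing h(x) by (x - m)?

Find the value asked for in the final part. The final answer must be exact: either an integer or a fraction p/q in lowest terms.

-167

Part 1: 51962 = 2 * 25981; sigma = (1 + 2) * (1 + 25981) = 3 * 25982 = 77946; answer 77946
Part 2: R1 = 77946; m = 3; remainder = value at the root: -3*(3)^3 - 7*(3)^2 - 8*(3)^1 + 1 = (-81) + (-63) + (-24) + (1) = -167; answer -167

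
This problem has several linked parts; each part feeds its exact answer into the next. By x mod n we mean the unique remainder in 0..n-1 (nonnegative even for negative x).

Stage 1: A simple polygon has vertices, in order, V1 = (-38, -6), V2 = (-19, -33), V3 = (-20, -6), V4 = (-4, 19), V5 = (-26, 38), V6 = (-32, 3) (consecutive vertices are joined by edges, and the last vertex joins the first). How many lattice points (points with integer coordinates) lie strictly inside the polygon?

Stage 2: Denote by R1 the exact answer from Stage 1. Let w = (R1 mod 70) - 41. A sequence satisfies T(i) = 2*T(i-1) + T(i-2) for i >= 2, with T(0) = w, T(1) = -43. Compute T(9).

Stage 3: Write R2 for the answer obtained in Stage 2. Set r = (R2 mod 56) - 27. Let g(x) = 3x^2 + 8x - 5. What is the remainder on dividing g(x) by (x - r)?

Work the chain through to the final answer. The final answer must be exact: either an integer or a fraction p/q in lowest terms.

55

Stage 1: cross terms: (-38*-33 - -19*-6)=1140, (-19*-6 - -20*-33)=-546, (-20*19 - -4*-6)=-404, (-4*38 - -26*19)=342, (-26*3 - -32*38)=1138, (-32*-6 - -38*3)=306; twice the area = |1976| = 1976; area = 988; boundary points = 1 + 1 + 1 + 1 + 1 + 3 = 8; strictly interior points = area - boundary/2 + 1 = 985; answer 985
Stage 2: R1 = 985; w = -36; T(2) = 2*(-43) + 1*(-36) = -122; iterating: T(2)=-122, T(3)=-287, T(4)=-696, T(5)=-1679, T(6)=-4054, T(7)=-9787, T(8)=-23628, T(9)=-57043; answer -57043
Stage 3: R2 = -57043; r = -6; remainder = value at the root: 3*(-6)^2 + 8*(-6)^1 - 5 = (108) + (-48) + (-5) = 55; answer 55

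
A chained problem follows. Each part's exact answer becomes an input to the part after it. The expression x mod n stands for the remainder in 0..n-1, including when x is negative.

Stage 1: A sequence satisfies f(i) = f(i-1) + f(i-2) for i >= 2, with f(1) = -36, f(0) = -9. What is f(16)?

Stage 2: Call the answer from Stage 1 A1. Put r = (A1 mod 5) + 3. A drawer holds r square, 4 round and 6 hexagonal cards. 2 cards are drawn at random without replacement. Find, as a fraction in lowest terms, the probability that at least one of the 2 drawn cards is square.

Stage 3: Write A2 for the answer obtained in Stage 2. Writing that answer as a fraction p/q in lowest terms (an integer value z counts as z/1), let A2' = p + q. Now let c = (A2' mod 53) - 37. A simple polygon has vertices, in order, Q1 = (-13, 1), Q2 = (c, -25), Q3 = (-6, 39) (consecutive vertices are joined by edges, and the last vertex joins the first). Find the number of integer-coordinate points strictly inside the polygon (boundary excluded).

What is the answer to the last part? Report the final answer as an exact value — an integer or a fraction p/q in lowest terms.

117

Stage 1: f(2) = 1*(-36) + 1*(-9) = -45; iterating: f(2)=-45, f(3)=-81, f(4)=-126, f(5)=-207, f(6)=-333, f(7)=-540, f(8)=-873, f(9)=-1413, f(10)=-2286, f(11)=-3699, f(12)=-5985, f(13)=-9684, f(14)=-15669, f(15)=-25353, f(16)=-41022; answer -41022
Stage 2: A1 = -41022; r = 6; total draws C(16,2) = 120; complement C(10,2) = 45; favorable 120 - 45 = 75; P = 5/8; answer 5/8
Stage 3: A2 = 5/8; threaded value p + q = 13; c = -24; cross terms: (-13*-25 - -24*1)=349, (-24*39 - -6*-25)=-1086, (-6*1 - -13*39)=501; twice the area = |-236| = 236; area = 118; boundary points = 1 + 2 + 1 = 4; strictly interior points = area - boundary/2 + 1 = 117; answer 117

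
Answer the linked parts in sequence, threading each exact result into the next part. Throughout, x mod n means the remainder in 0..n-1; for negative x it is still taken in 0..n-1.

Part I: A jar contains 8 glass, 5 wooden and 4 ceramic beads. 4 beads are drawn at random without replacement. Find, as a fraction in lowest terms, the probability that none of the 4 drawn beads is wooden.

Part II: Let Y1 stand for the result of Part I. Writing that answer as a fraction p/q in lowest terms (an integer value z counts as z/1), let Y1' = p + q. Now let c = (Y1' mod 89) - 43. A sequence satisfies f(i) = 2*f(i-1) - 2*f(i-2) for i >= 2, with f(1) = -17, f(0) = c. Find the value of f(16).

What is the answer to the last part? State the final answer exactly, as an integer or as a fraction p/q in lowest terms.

-512

Part I: total draws C(17,4) = 2380; favorable C(12,4) = 495; P = 99/476; answer 99/476
Part II: Y1 = 99/476; threaded value p + q = 575; c = -2; f(2) = 2*(-17) - 2*(-2) = -30; iterating: f(2)=-30, f(3)=-26, f(4)=8, f(5)=68, f(6)=120, f(7)=104, f(8)=-32, f(9)=-272, f(10)=-480, f(11)=-416, f(12)=128, f(13)=1088, f(14)=1920, f(15)=1664, f(16)=-512; answer -512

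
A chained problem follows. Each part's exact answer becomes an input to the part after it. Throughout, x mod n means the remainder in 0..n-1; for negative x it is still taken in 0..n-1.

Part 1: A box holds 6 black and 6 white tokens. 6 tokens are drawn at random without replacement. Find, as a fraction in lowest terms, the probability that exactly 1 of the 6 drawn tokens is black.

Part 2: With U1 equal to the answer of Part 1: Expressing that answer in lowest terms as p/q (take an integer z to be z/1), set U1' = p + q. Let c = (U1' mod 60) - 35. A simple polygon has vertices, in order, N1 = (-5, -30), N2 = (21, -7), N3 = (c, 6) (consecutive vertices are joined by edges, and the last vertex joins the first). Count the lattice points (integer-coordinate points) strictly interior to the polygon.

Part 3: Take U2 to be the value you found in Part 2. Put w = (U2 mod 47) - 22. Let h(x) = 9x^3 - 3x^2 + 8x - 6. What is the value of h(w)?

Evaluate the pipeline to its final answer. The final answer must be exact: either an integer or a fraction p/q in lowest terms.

-662

Part 1: total draws C(12,6) = 924; favorable C(6,1)*C(6,5) = 36; P = 3/77; answer 3/77
Part 2: U1 = 3/77; threaded value p + q = 80; c = -15; cross terms: (-5*-7 - 21*-30)=665, (21*6 - -15*-7)=21, (-15*-30 - -5*6)=480; twice the area = |1166| = 1166; area = 583; boundary points = 1 + 1 + 2 = 4; strictly interior points = area - boundary/2 + 1 = 582; answer 582
Part 3: U2 = 582; w = -4; 9*(-4)^3 - 3*(-4)^2 + 8*(-4)^1 - 6 = (-576) + (-48) + (-32) + (-6) = -662; answer -662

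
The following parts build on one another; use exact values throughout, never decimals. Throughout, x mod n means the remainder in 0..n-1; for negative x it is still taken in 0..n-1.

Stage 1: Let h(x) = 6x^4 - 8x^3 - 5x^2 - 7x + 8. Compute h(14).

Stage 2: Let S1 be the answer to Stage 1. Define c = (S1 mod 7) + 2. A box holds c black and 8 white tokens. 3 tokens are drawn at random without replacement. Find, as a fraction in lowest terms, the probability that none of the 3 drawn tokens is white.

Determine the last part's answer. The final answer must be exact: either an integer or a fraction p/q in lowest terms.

Stage 1: 6*(14)^4 - 8*(14)^3 - 5*(14)^2 - 7*(14)^1 + 8 = (230496) + (-21952) + (-980) + (-98) + (8) = 207474; answer 207474
Stage 2: S1 = 207474; c = 3; total draws C(11,3) = 165; favorable C(3,3) = 1; P = 1/165; answer 1/165

1/165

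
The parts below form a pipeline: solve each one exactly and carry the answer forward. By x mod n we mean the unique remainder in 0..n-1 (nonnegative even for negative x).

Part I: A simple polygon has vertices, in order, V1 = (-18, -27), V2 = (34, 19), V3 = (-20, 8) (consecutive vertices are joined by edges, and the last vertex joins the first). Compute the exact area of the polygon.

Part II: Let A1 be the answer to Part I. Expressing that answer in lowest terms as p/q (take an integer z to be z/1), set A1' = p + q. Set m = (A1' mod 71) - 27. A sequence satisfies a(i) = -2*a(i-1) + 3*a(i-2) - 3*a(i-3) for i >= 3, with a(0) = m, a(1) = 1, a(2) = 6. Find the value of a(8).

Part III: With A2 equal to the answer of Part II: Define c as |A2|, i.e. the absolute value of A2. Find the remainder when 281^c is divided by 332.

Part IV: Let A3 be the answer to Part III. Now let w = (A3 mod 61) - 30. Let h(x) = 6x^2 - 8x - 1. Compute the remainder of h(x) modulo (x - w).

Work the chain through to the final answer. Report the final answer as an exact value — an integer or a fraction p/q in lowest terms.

Part I: cross terms: (-18*19 - 34*-27)=576, (34*8 - -20*19)=652, (-20*-27 - -18*8)=684; twice the area = |1912| = 1912; area = 956; answer 956
Part II: A1 = 956; threaded value p + q = 957; m = 7; a(3) = -2*(6) + 3*(1) - 3*(7) = -30; iterating: a(3)=-30, a(4)=75, a(5)=-258, a(6)=831, a(7)=-2661, a(8)=8589; answer 8589
Part III: A2 = 8589; c = 8589; squarings mod 332: 281^1=281, 281^2=277, 281^4=37, 281^8=41, 281^16=21, 281^32=109, 281^64=261, 281^128=61, 281^256=69, 281^512=113, 281^1024=153, 281^2048=169, 281^4096=9, 281^8192=81; 281^8589 = 281^1 * 281^4 * 281^8 * 281^128 * 281^256 * 281^8192 = 53 (mod 332); answer 53
Part IV: A3 = 53; w = 23; remainder = value at the root: 6*(23)^2 - 8*(23)^1 - 1 = (3174) + (-184) + (-1) = 2989; answer 2989

2989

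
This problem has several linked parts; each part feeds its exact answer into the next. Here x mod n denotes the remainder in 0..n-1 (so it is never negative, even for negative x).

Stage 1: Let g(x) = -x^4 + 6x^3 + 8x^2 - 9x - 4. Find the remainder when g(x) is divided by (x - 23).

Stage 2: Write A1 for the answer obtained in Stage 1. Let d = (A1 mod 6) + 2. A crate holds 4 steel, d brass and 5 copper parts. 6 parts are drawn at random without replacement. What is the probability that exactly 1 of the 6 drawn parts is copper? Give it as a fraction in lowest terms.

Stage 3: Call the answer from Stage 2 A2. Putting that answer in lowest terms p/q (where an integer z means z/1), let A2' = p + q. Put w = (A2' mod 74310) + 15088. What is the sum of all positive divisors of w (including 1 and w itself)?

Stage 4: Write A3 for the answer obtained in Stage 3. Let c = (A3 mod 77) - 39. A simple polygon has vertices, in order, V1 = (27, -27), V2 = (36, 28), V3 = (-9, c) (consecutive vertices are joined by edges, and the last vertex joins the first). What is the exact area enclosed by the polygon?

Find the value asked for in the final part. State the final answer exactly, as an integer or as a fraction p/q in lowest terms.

Stage 1: remainder = value at the root: -1*(23)^4 + 6*(23)^3 + 8*(23)^2 - 9*(23)^1 - 4 = (-279841) + (73002) + (4232) + (-207) + (-4) = -202818; answer -202818
Stage 2: A1 = -202818; d = 2; total draws C(11,6) = 462; favorable C(5,1)*C(6,5) = 30; P = 5/77; answer 5/77
Stage 3: A2 = 5/77; threaded value p + q = 82; w = 15170; 15170 = 2 * 5 * 37 * 41; sigma = (1 + 2) * (1 + 5) * (1 + 37) * (1 + 41) = 3 * 6 * 38 * 42 = 28728; answer 28728
Stage 4: A3 = 28728; c = -32; cross terms: (27*28 - 36*-27)=1728, (36*-32 - -9*28)=-900, (-9*-27 - 27*-32)=1107; twice the area = |1935| = 1935; area = 1935/2; answer 1935/2

1935/2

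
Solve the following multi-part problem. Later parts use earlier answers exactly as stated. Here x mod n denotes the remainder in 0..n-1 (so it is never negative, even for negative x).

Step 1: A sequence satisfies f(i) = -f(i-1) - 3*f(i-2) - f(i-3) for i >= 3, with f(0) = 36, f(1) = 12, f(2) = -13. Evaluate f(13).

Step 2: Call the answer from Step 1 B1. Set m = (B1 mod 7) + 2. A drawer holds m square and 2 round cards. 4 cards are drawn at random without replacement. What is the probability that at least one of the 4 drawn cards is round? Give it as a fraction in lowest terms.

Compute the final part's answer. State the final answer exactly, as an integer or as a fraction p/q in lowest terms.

Step 1: f(3) = -1*(-13) - 3*(12) - 1*(36) = -59; iterating: f(3)=-59, f(4)=86, f(5)=104, f(6)=-303, f(7)=-95, f(8)=900, f(9)=-312, f(10)=-2293, f(11)=2329, f(12)=4862, f(13)=-9556; answer -9556
Step 2: B1 = -9556; m = 8; total draws C(10,4) = 210; complement C(8,4) = 70; favorable 210 - 70 = 140; P = 2/3; answer 2/3

2/3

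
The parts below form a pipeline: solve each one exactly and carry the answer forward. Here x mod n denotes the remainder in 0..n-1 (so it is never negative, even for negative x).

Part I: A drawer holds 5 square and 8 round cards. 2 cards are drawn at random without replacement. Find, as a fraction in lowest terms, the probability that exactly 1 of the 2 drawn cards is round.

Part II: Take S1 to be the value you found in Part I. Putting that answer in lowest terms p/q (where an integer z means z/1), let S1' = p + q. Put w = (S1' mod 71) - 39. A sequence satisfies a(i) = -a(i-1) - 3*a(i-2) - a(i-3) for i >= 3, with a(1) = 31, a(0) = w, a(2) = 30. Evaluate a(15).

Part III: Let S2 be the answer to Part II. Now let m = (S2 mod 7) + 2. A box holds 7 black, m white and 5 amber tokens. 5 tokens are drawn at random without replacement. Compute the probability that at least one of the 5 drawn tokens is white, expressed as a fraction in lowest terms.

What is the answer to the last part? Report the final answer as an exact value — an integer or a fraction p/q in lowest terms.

Part I: total draws C(13,2) = 78; favorable C(8,1)*C(5,1) = 40; P = 20/39; answer 20/39
Part II: S1 = 20/39; threaded value p + q = 59; w = 20; a(3) = -1*(30) - 3*(31) - 1*(20) = -143; iterating: a(3)=-143, a(4)=22, a(5)=377, a(6)=-300, a(7)=-853, a(8)=1376, a(9)=1483, a(10)=-4758, a(11)=-1067, a(12)=13858, a(13)=-5899, a(14)=-34608, a(15)=38447; answer 38447
Part III: S2 = 38447; m = 5; total draws C(17,5) = 6188; complement C(12,5) = 792; favorable 6188 - 792 = 5396; P = 1349/1547; answer 1349/1547

1349/1547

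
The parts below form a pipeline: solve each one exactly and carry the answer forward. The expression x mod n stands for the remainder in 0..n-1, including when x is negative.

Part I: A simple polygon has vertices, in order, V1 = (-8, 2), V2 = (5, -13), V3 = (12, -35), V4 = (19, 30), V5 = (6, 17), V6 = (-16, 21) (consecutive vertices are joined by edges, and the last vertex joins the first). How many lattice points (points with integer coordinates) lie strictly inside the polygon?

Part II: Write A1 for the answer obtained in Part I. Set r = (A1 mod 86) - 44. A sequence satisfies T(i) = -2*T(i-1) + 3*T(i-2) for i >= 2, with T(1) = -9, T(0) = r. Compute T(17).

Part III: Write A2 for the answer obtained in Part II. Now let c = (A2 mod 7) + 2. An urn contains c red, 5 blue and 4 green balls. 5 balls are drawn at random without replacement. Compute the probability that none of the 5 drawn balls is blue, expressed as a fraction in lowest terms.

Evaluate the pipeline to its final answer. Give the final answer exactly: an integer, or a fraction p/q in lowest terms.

Part I: cross terms: (-8*-13 - 5*2)=94, (5*-35 - 12*-13)=-19, (12*30 - 19*-35)=1025, (19*17 - 6*30)=143, (6*21 - -16*17)=398, (-16*2 - -8*21)=136; twice the area = |1777| = 1777; area = 1777/2; boundary points = 1 + 1 + 1 + 13 + 2 + 1 = 19; strictly interior points = area - boundary/2 + 1 = 880; answer 880
Part II: A1 = 880; r = -24; T(2) = -2*(-9) + 3*(-24) = -54; iterating: T(2)=-54, T(3)=81, T(4)=-324, T(5)=891, T(6)=-2754, T(7)=8181, T(8)=-24624, T(9)=73791, T(10)=-221454, T(11)=664281, T(12)=-1992924, T(13)=5978691, T(14)=-17936154, T(15)=53808381, T(16)=-161425224, T(17)=484275591; answer 484275591
Part III: A2 = 484275591; c = 4; total draws C(13,5) = 1287; favorable C(8,5) = 56; P = 56/1287; answer 56/1287

56/1287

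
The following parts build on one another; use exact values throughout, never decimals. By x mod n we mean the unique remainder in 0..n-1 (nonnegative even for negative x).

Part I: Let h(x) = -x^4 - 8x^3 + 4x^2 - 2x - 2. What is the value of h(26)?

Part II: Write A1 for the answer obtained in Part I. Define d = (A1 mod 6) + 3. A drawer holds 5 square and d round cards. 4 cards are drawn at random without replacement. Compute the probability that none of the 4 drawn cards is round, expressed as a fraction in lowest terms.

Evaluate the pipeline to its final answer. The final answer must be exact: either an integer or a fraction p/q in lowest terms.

Part I: -1*(26)^4 - 8*(26)^3 + 4*(26)^2 - 2*(26)^1 - 2 = (-456976) + (-140608) + (2704) + (-52) + (-2) = -594934; answer -594934
Part II: A1 = -594934; d = 5; total draws C(10,4) = 210; favorable C(5,4) = 5; P = 1/42; answer 1/42

1/42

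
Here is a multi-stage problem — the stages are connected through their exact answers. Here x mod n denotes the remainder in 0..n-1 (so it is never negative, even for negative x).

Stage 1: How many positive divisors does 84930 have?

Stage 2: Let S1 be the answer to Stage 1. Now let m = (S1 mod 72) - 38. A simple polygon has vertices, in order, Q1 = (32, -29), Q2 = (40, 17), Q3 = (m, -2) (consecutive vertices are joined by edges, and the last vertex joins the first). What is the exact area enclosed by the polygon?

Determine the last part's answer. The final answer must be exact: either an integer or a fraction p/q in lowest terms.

982

Stage 1: 84930 = 2 * 3 * 5 * 19 * 149; number of divisors = (1+1) * (1+1) * (1+1) * (1+1) * (1+1) = 32; answer 32
Stage 2: S1 = 32; m = -6; cross terms: (32*17 - 40*-29)=1704, (40*-2 - -6*17)=22, (-6*-29 - 32*-2)=238; twice the area = |1964| = 1964; area = 982; answer 982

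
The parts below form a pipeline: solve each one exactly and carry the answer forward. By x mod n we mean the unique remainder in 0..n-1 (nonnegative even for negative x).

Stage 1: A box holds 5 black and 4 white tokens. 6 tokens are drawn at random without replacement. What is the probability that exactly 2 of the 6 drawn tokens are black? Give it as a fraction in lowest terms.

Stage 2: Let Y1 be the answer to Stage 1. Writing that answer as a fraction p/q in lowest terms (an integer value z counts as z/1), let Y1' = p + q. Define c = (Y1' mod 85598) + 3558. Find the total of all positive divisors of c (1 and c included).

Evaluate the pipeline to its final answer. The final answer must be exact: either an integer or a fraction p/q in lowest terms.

Stage 1: total draws C(9,6) = 84; favorable C(5,2)*C(4,4) = 10; P = 5/42; answer 5/42
Stage 2: Y1 = 5/42; threaded value p + q = 47; c = 3605; 3605 = 5 * 7 * 103; sigma = (1 + 5) * (1 + 7) * (1 + 103) = 6 * 8 * 104 = 4992; answer 4992

4992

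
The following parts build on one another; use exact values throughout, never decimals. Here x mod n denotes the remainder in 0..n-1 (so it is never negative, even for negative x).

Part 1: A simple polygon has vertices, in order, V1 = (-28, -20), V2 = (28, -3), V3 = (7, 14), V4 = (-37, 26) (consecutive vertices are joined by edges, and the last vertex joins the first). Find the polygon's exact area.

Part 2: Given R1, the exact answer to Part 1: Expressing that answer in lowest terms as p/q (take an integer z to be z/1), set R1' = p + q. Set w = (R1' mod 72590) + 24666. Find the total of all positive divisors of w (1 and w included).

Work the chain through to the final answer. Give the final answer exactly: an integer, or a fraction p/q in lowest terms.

Part 1: cross terms: (-28*-3 - 28*-20)=644, (28*14 - 7*-3)=413, (7*26 - -37*14)=700, (-37*-20 - -28*26)=1468; twice the area = |3225| = 3225; area = 3225/2; answer 3225/2
Part 2: R1 = 3225/2; threaded value p + q = 3227; w = 27893; 27893 is prime, so its only divisors are 1 and 27893; sigma = 1 + 27893 = 27894; answer 27894

27894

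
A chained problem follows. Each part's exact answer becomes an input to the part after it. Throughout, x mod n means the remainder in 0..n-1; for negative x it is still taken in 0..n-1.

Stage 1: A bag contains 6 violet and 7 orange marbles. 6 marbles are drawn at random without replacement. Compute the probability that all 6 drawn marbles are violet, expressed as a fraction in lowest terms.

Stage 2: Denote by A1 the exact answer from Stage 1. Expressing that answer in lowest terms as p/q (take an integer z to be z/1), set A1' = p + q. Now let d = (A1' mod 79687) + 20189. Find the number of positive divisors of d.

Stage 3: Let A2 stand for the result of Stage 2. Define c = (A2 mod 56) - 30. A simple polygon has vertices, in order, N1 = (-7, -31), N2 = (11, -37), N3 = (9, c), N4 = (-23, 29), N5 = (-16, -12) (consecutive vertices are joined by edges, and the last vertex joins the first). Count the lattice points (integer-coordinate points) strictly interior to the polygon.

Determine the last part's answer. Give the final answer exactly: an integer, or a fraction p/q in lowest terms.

863

Stage 1: total draws C(13,6) = 1716; favorable C(6,6) = 1; P = 1/1716; answer 1/1716
Stage 2: A1 = 1/1716; threaded value p + q = 1717; d = 21906; 21906 = 2 * 3^2 * 1217; number of divisors = (1+1) * (2+1) * (1+1) = 12; answer 12
Stage 3: A2 = 12; c = -18; cross terms: (-7*-37 - 11*-31)=600, (11*-18 - 9*-37)=135, (9*29 - -23*-18)=-153, (-23*-12 - -16*29)=740, (-16*-31 - -7*-12)=412; twice the area = |1734| = 1734; area = 867; boundary points = 6 + 1 + 1 + 1 + 1 = 10; strictly interior points = area - boundary/2 + 1 = 863; answer 863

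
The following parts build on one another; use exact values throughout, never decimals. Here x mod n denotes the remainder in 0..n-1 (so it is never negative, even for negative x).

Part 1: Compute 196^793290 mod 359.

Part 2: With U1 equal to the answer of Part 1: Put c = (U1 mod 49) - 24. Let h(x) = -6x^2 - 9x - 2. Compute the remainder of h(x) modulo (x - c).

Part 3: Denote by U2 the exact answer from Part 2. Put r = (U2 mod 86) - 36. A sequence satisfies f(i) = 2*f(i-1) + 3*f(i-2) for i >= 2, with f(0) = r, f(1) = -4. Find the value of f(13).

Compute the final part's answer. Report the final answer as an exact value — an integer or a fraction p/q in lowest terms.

11160236

Part 1: squarings mod 359: 196^1=196, 196^2=3, 196^4=9, 196^8=81, 196^16=99, 196^32=108, 196^64=176, 196^128=102, 196^256=352, 196^512=49, 196^1024=247, 196^2048=338, 196^4096=82, 196^8192=262, 196^16384=75, 196^32768=240, 196^65536=160, 196^131072=111, 196^262144=115, 196^524288=301; 196^793290 = 196^2 * 196^8 * 196^64 * 196^128 * 196^512 * 196^2048 * 196^4096 * 196^262144 * 196^524288 = 204 (mod 359); answer 204
Part 2: U1 = 204; c = -16; remainder = value at the root: -6*(-16)^2 - 9*(-16)^1 - 2 = (-1536) + (144) + (-2) = -1394; answer -1394
Part 3: U2 = -1394; r = 32; f(2) = 2*(-4) + 3*(32) = 88; iterating: f(2)=88, f(3)=164, f(4)=592, f(5)=1676, f(6)=5128, f(7)=15284, f(8)=45952, f(9)=137756, f(10)=413368, f(11)=1240004, f(12)=3720112, f(13)=11160236; answer 11160236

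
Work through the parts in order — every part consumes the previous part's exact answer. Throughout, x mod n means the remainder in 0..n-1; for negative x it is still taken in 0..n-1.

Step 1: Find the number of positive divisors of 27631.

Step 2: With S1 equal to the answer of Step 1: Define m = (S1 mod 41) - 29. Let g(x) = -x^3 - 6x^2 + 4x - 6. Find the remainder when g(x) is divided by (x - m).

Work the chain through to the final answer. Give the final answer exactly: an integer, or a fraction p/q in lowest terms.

Step 1: 27631 is prime, so its only divisors are 1 and 27631; count = 2; answer 2
Step 2: S1 = 2; m = -27; remainder = value at the root: -1*(-27)^3 - 6*(-27)^2 + 4*(-27)^1 - 6 = (19683) + (-4374) + (-108) + (-6) = 15195; answer 15195

15195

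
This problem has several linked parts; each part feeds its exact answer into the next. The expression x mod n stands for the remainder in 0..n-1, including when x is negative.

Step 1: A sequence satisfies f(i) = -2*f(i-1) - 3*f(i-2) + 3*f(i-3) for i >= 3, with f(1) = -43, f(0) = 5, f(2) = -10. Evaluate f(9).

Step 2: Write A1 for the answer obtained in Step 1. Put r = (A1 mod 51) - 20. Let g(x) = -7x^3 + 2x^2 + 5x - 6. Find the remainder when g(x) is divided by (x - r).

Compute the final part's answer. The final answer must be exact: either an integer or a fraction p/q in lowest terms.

-1416

Step 1: f(3) = -2*(-10) - 3*(-43) + 3*(5) = 164; iterating: f(3)=164, f(4)=-427, f(5)=332, f(6)=1109, f(7)=-4495, f(8)=6659, f(9)=3494; answer 3494
Step 2: A1 = 3494; r = 6; remainder = value at the root: -7*(6)^3 + 2*(6)^2 + 5*(6)^1 - 6 = (-1512) + (72) + (30) + (-6) = -1416; answer -1416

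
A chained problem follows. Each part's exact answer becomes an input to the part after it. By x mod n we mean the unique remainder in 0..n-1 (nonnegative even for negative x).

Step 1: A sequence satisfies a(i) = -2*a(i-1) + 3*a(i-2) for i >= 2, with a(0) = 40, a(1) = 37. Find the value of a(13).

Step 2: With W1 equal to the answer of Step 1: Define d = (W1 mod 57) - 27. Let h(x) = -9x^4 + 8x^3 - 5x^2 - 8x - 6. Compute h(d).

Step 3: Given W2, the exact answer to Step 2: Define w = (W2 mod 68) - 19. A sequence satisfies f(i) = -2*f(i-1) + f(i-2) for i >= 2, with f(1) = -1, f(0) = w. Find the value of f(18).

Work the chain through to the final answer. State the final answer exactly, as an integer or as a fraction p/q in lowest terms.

Step 1: a(2) = -2*(37) + 3*(40) = 46; iterating: a(2)=46, a(3)=19, a(4)=100, a(5)=-143, a(6)=586, a(7)=-1601, a(8)=4960, a(9)=-14723, a(10)=44326, a(11)=-132821, a(12)=398620, a(13)=-1195703; answer -1195703
Step 2: W1 = -1195703; d = 16; -9*(16)^4 + 8*(16)^3 - 5*(16)^2 - 8*(16)^1 - 6 = (-589824) + (32768) + (-1280) + (-128) + (-6) = -558470; answer -558470
Step 3: W2 = -558470; w = -5; f(2) = -2*(-1) + 1*(-5) = -3; iterating: f(2)=-3, f(3)=5, f(4)=-13, f(5)=31, f(6)=-75, f(7)=181, f(8)=-437, f(9)=1055, f(10)=-2547, f(11)=6149, f(12)=-14845, f(13)=35839, f(14)=-86523, f(15)=208885, f(16)=-504293, f(17)=1217471, f(18)=-2939235; answer -2939235

-2939235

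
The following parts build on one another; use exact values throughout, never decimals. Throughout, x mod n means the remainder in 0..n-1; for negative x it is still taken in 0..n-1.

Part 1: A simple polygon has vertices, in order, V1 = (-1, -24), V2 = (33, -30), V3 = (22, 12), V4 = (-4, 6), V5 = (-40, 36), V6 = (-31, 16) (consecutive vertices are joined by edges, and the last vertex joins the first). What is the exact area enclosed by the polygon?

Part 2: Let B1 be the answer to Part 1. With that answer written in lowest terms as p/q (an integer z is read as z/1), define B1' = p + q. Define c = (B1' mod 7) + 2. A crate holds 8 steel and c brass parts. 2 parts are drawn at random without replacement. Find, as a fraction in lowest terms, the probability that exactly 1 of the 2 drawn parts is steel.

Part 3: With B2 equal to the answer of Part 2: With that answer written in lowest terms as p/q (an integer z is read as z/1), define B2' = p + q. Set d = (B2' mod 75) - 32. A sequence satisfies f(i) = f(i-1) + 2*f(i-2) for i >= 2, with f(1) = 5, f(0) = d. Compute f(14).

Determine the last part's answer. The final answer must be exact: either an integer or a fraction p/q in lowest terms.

Part 1: cross terms: (-1*-30 - 33*-24)=822, (33*12 - 22*-30)=1056, (22*6 - -4*12)=180, (-4*36 - -40*6)=96, (-40*16 - -31*36)=476, (-31*-24 - -1*16)=760; twice the area = |3390| = 3390; area = 1695; answer 1695
Part 2: B1 = 1695; threaded value p + q = 1696; c = 4; total draws C(12,2) = 66; favorable C(8,1)*C(4,1) = 32; P = 16/33; answer 16/33
Part 3: B2 = 16/33; threaded value p + q = 49; d = 17; f(2) = 1*(5) + 2*(17) = 39; iterating: f(2)=39, f(3)=49, f(4)=127, f(5)=225, f(6)=479, f(7)=929, f(8)=1887, f(9)=3745, f(10)=7519, f(11)=15009, f(12)=30047, f(13)=60065, f(14)=120159; answer 120159

120159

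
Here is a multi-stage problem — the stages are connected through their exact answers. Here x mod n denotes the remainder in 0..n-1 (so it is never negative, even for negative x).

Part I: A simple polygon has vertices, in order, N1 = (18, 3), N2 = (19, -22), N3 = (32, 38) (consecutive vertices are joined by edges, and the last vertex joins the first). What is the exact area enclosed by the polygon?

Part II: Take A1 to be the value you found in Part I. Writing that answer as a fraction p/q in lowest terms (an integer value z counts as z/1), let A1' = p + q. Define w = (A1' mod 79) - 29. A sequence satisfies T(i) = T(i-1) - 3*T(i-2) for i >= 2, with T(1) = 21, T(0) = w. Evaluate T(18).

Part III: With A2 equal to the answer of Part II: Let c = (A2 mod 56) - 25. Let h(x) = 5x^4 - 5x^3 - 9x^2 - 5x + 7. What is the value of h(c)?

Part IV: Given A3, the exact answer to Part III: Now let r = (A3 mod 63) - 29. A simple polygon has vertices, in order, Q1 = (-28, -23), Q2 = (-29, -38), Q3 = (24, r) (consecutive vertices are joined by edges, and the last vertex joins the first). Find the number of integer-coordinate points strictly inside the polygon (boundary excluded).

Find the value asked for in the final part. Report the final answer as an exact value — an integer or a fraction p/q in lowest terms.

Part I: cross terms: (18*-22 - 19*3)=-453, (19*38 - 32*-22)=1426, (32*3 - 18*38)=-588; twice the area = |385| = 385; area = 385/2; answer 385/2
Part II: A1 = 385/2; threaded value p + q = 387; w = 42; T(2) = 1*(21) - 3*(42) = -105; iterating: T(2)=-105, T(3)=-168, T(4)=147, T(5)=651, T(6)=210, T(7)=-1743, T(8)=-2373, T(9)=2856, T(10)=9975, T(11)=1407, T(12)=-28518, T(13)=-32739, T(14)=52815, T(15)=151032, T(16)=-7413, T(17)=-460509, T(18)=-438270; answer -438270
Part III: A2 = -438270; c = 17; 5*(17)^4 - 5*(17)^3 - 9*(17)^2 - 5*(17)^1 + 7 = (417605) + (-24565) + (-2601) + (-85) + (7) = 390361; answer 390361
Part IV: A3 = 390361; r = -16; cross terms: (-28*-38 - -29*-23)=397, (-29*-16 - 24*-38)=1376, (24*-23 - -28*-16)=-1000; twice the area = |773| = 773; area = 773/2; boundary points = 1 + 1 + 1 = 3; strictly interior points = area - boundary/2 + 1 = 386; answer 386

386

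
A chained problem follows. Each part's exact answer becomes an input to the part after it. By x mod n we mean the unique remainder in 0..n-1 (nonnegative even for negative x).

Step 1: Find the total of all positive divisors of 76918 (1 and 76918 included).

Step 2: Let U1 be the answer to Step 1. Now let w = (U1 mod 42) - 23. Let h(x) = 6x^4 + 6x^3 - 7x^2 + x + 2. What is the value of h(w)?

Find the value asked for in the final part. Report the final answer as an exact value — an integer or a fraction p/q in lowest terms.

469610

Step 1: 76918 = 2 * 38459; sigma = (1 + 2) * (1 + 38459) = 3 * 38460 = 115380; answer 115380
Step 2: U1 = 115380; w = -17; 6*(-17)^4 + 6*(-17)^3 - 7*(-17)^2 + 1*(-17)^1 + 2 = (501126) + (-29478) + (-2023) + (-17) + (2) = 469610; answer 469610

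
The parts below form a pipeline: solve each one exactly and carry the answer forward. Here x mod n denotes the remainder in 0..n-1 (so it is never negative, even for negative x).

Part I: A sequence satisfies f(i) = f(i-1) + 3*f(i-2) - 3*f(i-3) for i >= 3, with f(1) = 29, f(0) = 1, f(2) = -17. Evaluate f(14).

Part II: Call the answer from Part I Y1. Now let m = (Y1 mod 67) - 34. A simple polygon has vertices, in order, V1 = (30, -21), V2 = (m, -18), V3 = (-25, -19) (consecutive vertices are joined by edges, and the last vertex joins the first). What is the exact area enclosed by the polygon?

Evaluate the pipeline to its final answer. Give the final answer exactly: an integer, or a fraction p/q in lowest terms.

87/2

Part I: f(3) = 1*(-17) + 3*(29) - 3*(1) = 67; iterating: f(3)=67, f(4)=-71, f(5)=181, f(6)=-233, f(7)=523, f(8)=-719, f(9)=1549, f(10)=-2177, f(11)=4627, f(12)=-6551, f(13)=13861, f(14)=-19673; answer -19673
Part II: Y1 = -19673; m = -9; cross terms: (30*-18 - -9*-21)=-729, (-9*-19 - -25*-18)=-279, (-25*-21 - 30*-19)=1095; twice the area = |87| = 87; area = 87/2; answer 87/2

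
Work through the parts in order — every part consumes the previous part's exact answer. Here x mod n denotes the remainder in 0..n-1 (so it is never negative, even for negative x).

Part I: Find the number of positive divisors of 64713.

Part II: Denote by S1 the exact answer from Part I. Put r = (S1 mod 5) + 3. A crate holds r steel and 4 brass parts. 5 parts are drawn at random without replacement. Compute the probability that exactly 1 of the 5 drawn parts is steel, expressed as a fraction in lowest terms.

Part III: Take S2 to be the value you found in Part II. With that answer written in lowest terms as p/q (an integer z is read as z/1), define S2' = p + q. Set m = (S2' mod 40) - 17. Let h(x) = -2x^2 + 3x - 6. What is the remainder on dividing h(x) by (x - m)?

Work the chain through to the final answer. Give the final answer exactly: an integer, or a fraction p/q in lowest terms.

-20

Part I: 64713 = 3 * 11 * 37 * 53; number of divisors = (1+1) * (1+1) * (1+1) * (1+1) = 16; answer 16
Part II: S1 = 16; r = 4; total draws C(8,5) = 56; favorable C(4,1)*C(4,4) = 4; P = 1/14; answer 1/14
Part III: S2 = 1/14; threaded value p + q = 15; m = -2; remainder = value at the root: -2*(-2)^2 + 3*(-2)^1 - 6 = (-8) + (-6) + (-6) = -20; answer -20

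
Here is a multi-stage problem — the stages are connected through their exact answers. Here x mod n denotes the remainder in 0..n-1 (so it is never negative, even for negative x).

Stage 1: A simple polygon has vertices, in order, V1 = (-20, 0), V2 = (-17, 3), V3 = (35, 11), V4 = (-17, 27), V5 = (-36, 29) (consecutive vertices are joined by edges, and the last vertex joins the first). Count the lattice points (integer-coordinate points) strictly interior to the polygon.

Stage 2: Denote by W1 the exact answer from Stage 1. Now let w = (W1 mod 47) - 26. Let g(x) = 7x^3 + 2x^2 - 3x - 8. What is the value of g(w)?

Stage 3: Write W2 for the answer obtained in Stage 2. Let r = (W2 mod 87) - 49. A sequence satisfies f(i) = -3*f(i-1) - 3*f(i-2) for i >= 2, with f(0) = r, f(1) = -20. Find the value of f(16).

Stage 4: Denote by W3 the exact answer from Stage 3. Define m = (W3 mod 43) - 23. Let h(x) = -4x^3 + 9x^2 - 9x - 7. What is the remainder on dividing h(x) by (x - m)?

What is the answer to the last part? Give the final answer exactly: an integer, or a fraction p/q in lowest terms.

Stage 1: cross terms: (-20*3 - -17*0)=-60, (-17*11 - 35*3)=-292, (35*27 - -17*11)=1132, (-17*29 - -36*27)=479, (-36*0 - -20*29)=580; twice the area = |1839| = 1839; area = 1839/2; boundary points = 3 + 4 + 4 + 1 + 1 = 13; strictly interior points = area - boundary/2 + 1 = 914; answer 914
Stage 2: W1 = 914; w = -5; 7*(-5)^3 + 2*(-5)^2 - 3*(-5)^1 - 8 = (-875) + (50) + (15) + (-8) = -818; answer -818
Stage 3: W2 = -818; r = 3; f(2) = -3*(-20) - 3*(3) = 51; iterating: f(2)=51, f(3)=-93, f(4)=126, f(5)=-99, f(6)=-81, f(7)=540, f(8)=-1377, f(9)=2511, f(10)=-3402, f(11)=2673, f(12)=2187, f(13)=-14580, f(14)=37179, f(15)=-67797, f(16)=91854; answer 91854
Stage 4: W3 = 91854; m = -17; remainder = value at the root: -4*(-17)^3 + 9*(-17)^2 - 9*(-17)^1 - 7 = (19652) + (2601) + (153) + (-7) = 22399; answer 22399

22399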